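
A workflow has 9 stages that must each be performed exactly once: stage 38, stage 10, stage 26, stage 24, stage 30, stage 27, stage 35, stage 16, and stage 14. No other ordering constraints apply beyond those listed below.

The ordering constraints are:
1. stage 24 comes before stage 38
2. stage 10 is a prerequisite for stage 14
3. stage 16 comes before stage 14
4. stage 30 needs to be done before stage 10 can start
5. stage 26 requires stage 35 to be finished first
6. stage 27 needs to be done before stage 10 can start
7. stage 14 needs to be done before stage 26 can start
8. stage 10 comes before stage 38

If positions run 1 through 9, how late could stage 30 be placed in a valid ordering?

5

The stages that are forced after stage 30, directly or by a chain of constraints, are stage 38, stage 10, stage 26, stage 14. That's 4 stages.
So at least 4 stages follow stage 30, putting stage 30 no later than position 5. That position is achievable by scheduling everything else first.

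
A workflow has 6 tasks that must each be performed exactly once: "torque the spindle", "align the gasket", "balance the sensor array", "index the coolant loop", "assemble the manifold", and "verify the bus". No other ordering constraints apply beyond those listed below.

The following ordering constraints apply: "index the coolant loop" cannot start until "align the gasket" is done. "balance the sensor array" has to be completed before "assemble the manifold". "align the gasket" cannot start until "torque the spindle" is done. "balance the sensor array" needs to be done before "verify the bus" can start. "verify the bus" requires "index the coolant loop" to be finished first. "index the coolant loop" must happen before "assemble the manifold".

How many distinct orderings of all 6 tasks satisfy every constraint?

8

2 tasks have no prerequisites ("torque the spindle", "balance the sensor array"), so any of them could come first.
Enumerating by repeatedly choosing an available task (one whose prerequisites are all placed) gives 8 distinct complete orderings.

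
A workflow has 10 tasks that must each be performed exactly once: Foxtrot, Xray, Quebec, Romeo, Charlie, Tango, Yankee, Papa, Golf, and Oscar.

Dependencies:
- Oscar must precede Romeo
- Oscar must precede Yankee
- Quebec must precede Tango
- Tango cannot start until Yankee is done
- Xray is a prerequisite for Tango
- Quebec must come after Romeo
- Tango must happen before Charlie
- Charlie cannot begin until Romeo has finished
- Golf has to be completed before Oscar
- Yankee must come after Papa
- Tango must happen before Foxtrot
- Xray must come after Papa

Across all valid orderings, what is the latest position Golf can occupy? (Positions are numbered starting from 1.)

3

Following every chain forward from Golf, the tasks that must come later are Foxtrot, Quebec, Romeo, Charlie, Tango, Yankee, Oscar — 7 of them.
So at least 7 tasks follow Golf, putting Golf no later than position 3. That position is achievable by scheduling everything else first.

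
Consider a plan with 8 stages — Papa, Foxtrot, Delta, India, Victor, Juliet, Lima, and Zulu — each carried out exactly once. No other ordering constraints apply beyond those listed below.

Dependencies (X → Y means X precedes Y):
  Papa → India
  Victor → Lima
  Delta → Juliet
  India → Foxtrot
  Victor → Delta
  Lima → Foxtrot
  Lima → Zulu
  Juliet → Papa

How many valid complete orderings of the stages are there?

Only Victor has no prerequisites, so it must go first.
Systematically extending each partial ordering one stage at a time and counting, there are 20 complete orderings.

20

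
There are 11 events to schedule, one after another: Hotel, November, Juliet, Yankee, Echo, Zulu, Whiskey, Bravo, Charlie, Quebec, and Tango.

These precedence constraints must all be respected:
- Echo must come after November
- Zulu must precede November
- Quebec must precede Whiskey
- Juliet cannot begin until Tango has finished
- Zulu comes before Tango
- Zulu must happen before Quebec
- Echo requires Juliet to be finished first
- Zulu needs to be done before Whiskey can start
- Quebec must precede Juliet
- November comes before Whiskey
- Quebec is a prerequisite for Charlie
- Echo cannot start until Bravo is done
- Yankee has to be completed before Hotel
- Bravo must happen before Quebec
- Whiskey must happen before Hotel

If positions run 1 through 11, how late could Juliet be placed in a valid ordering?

The only event forced after Juliet (directly or by a chain) is Echo.
With 1 mandatory successor out of 11 events total, the latest slot for Juliet is 11−1 = 10, and it's reachable by doing all non-successors before Juliet.

10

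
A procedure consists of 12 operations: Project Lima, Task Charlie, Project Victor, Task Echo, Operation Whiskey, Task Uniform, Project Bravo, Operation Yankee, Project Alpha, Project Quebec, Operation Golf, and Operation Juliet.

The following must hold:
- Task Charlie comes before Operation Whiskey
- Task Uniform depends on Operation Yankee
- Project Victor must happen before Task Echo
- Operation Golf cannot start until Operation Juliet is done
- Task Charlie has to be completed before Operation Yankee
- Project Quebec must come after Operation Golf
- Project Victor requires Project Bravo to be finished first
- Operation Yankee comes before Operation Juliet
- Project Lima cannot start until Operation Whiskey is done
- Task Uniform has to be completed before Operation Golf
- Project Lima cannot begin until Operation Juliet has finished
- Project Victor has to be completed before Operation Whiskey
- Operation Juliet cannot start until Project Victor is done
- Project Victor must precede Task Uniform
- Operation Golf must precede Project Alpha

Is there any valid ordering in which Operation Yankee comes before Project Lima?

Yes

Operation Yankee is actually forced before Project Lima by the constraints, so certainly some valid ordering has Operation Yankee first.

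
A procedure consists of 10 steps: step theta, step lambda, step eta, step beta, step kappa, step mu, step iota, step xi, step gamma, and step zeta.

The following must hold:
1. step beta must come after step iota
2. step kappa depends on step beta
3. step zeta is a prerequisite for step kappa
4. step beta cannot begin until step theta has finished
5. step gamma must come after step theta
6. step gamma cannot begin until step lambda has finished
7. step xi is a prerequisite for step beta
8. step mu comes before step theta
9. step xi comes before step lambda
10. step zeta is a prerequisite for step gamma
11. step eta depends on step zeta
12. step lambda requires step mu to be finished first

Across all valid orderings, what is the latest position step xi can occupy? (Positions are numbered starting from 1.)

Following every chain forward from step xi, the steps that must come later are step lambda, step beta, step kappa, step gamma — 4 of them.
So at least 4 steps follow step xi, putting step xi no later than position 6. That position is achievable by scheduling everything else first.

6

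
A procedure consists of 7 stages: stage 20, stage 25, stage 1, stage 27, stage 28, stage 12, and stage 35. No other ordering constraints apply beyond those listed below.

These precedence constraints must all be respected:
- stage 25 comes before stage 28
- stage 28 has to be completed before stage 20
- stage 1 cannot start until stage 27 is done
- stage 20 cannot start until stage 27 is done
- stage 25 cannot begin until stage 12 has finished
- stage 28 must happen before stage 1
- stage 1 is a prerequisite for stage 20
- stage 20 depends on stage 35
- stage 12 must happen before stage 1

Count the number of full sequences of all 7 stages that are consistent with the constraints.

24

The stages with no prerequisites are stage 27, stage 12, stage 35; any of them can be placed first.
Systematically extending each partial ordering one stage at a time and counting, there are 24 complete orderings.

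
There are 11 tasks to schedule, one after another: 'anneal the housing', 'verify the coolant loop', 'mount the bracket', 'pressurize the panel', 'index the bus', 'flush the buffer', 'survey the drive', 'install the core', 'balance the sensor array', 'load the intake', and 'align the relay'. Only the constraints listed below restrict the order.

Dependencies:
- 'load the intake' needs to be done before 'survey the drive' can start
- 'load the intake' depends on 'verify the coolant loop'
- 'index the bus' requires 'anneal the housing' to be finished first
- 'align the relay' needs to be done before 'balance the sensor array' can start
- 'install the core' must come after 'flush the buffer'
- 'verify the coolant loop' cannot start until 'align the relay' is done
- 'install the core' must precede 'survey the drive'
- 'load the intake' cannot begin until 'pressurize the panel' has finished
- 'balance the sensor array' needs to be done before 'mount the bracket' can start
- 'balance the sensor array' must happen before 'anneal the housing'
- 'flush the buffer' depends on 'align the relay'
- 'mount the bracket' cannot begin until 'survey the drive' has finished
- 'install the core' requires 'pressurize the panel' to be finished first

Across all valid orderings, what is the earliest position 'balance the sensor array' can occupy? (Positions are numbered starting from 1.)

2

The only task forced before 'balance the sensor array' (directly or transitively) is 'align the relay'.
With 1 mandatory predecessor, the earliest 'balance the sensor array' can sit is position 1+1 = 2, and placing just that one first achieves it.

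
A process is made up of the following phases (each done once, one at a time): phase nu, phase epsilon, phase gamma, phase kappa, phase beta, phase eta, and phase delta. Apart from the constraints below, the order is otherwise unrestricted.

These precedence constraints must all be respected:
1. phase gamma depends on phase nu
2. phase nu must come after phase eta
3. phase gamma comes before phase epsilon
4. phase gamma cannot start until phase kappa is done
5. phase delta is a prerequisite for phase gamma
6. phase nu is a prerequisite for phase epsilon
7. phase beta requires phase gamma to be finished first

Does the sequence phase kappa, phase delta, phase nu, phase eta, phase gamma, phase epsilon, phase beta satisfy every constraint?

No

The sequence places phase nu ahead of phase eta.
But one of the constraints requires phase eta before phase nu, so this ordering violates it.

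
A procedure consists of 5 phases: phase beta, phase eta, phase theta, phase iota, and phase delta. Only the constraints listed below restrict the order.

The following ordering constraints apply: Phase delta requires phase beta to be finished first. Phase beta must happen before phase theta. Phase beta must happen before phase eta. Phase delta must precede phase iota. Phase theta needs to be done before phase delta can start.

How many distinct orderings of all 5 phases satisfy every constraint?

4

Phase beta is the only phase with nothing required before it, so every ordering starts there.
Counting all ways to extend the partial order to a total order gives 4.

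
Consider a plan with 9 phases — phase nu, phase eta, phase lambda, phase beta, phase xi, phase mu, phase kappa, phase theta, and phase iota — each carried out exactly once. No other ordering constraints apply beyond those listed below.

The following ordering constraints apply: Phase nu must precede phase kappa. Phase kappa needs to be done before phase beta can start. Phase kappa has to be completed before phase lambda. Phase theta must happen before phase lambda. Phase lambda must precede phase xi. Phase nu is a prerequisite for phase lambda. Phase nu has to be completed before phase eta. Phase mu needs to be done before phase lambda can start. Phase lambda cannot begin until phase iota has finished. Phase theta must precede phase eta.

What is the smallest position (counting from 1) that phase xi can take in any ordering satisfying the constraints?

7

Working backwards through the constraints from phase xi, its full set of required predecessors is phase nu, phase lambda, phase mu, phase kappa, phase theta, phase iota — 6 of them.
With 6 mandatory predecessors, the earliest phase xi can sit is position 6+1 = 7, and placing just those 6 first achieves it.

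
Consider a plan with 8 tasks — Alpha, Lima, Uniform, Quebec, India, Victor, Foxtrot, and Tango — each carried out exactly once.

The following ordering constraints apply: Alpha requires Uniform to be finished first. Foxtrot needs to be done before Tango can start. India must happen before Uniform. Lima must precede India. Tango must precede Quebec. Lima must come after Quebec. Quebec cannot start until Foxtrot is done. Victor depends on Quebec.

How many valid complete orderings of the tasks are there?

5

Only Foxtrot has no prerequisites, so it must go first.
Counting all ways to extend the partial order to a total order gives 5.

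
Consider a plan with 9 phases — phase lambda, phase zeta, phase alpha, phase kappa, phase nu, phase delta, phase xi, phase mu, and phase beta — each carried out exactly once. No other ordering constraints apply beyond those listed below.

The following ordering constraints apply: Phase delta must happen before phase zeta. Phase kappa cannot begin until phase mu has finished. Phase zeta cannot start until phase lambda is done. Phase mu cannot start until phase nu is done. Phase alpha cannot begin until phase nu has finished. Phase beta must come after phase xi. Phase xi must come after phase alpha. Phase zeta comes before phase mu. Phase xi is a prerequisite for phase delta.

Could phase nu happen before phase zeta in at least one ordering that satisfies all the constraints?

Phase nu is actually forced before phase zeta by the constraints, so certainly some valid ordering has phase nu first.

Yes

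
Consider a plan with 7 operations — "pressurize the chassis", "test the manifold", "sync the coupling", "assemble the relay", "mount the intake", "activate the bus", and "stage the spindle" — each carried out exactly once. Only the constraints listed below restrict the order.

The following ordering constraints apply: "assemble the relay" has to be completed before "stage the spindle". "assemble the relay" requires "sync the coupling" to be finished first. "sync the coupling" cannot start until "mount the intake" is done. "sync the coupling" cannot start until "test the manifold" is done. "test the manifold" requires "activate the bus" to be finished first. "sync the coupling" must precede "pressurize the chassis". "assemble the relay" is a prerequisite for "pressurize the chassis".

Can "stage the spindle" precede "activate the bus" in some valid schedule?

There is a dependency chain "activate the bus" → "test the manifold" → "sync the coupling" → "assemble the relay" → "stage the spindle", so "stage the spindle" always comes after "activate the bus".
Hence "stage the spindle" can never be scheduled before "activate the bus".

No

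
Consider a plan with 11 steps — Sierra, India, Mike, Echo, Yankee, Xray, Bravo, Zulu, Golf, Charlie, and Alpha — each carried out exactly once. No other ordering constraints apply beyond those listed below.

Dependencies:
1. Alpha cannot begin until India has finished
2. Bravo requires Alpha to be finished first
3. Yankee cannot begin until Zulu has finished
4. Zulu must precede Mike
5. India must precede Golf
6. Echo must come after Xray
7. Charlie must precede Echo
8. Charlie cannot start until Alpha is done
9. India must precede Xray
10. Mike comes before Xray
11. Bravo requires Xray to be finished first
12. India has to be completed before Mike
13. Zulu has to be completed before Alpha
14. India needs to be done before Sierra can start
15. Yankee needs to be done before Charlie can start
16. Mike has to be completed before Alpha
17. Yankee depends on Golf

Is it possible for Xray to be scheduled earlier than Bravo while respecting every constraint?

Yes

The constraints force Xray before Bravo, so yes — every valid ordering has Xray earlier.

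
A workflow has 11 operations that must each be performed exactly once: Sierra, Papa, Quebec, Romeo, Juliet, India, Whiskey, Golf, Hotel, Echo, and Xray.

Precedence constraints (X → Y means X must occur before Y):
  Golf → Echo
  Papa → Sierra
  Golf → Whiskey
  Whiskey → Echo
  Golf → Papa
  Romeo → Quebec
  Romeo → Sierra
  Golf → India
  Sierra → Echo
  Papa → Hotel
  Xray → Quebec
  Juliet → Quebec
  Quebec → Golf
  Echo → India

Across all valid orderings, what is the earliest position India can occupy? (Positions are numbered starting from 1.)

10

The operations that are forced before India, directly or transitively, are Sierra, Papa, Quebec, Romeo, Juliet, Whiskey, Golf, Echo, Xray. That's 9 operations.
With 9 mandatory predecessors, the earliest India can sit is position 9+1 = 10, and placing just those 9 first achieves it.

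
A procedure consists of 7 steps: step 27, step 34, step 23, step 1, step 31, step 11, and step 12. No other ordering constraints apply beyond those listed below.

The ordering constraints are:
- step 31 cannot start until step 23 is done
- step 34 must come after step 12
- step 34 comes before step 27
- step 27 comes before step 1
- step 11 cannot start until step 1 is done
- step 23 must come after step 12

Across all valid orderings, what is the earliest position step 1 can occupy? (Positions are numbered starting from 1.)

4

Every step that must precede step 1 has to come before it. Tracing all chains that end at step 1, those steps are: step 27, step 34, step 12 — 3 in total.
With 3 mandatory predecessors, the earliest step 1 can sit is position 3+1 = 4, and placing just those 3 first achieves it.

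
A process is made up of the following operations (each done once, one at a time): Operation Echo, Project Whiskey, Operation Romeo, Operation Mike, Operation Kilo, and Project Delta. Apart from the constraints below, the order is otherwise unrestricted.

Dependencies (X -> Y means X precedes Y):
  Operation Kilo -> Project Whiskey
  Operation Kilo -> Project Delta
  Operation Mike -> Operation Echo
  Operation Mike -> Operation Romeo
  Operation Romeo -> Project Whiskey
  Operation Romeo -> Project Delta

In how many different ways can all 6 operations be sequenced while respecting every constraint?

2 operations have no prerequisites (Operation Mike, Operation Kilo), so any of them could come first.
Systematically extending each partial ordering one operation at a time and counting, there are 28 complete orderings.

28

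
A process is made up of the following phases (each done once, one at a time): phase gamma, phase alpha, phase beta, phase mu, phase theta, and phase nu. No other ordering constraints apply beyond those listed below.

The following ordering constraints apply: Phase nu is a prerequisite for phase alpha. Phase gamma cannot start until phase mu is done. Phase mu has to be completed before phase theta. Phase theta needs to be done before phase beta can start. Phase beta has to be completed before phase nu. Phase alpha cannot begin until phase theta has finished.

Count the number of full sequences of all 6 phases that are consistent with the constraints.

5

Only phase mu has no prerequisites, so it must go first.
Enumerating by repeatedly choosing an available phase (one whose prerequisites are all placed) gives 5 distinct complete orderings.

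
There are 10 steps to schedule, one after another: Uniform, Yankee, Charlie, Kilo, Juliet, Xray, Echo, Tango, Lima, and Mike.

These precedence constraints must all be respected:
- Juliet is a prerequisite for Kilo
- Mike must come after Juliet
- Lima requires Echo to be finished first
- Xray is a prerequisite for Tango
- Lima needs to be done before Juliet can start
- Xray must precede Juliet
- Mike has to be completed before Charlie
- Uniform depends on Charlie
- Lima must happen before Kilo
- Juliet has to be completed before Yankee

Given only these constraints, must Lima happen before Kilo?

Tracing the constraints gives a chain: Lima → Kilo.
That forces Lima before Kilo in every valid schedule.

Yes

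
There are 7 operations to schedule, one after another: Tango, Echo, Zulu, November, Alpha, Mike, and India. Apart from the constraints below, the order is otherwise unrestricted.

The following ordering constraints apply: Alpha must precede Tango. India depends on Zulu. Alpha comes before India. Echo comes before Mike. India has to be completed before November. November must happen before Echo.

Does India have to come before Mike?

Yes

Tracing the constraints gives a chain: India → November → Echo → Mike.
So India must precede Mike in any valid ordering.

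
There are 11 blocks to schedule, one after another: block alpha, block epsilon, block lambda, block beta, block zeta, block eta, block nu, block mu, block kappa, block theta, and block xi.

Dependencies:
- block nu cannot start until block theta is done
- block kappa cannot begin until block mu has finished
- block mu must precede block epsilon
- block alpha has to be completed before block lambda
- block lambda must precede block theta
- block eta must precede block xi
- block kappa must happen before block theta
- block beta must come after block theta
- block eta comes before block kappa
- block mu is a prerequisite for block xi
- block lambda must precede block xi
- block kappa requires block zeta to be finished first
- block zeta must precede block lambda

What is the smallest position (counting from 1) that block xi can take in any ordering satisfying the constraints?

The blocks that are forced before block xi, directly or transitively, are block alpha, block lambda, block zeta, block eta, block mu. That's 5 blocks.
So at minimum 5 blocks come before block xi, putting block xi no earlier than position 6. That position is achievable by scheduling exactly those predecessors first.

6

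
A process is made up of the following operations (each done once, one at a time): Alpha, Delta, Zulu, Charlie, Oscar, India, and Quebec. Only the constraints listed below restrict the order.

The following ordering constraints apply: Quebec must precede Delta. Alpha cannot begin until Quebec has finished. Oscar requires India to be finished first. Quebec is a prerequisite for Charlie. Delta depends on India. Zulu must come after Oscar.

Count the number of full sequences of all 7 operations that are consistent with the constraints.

180

2 operations have no prerequisites (India, Quebec), so any of them could come first.
Systematically extending each partial ordering one operation at a time and counting, there are 180 complete orderings.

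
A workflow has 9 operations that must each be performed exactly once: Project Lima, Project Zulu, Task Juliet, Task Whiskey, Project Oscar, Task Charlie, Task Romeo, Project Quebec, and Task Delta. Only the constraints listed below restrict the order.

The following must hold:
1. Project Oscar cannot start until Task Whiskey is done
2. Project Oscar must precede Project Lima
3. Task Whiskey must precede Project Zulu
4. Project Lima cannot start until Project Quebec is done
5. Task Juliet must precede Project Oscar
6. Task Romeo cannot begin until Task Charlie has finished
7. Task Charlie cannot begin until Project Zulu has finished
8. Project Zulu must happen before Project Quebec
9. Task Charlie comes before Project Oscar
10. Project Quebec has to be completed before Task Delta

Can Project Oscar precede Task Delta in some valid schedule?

Yes

Nothing in the constraints forces Task Delta before Project Oscar — there is no chain from Task Delta to Project Oscar.
That means at least one valid schedule has Project Oscar before Task Delta.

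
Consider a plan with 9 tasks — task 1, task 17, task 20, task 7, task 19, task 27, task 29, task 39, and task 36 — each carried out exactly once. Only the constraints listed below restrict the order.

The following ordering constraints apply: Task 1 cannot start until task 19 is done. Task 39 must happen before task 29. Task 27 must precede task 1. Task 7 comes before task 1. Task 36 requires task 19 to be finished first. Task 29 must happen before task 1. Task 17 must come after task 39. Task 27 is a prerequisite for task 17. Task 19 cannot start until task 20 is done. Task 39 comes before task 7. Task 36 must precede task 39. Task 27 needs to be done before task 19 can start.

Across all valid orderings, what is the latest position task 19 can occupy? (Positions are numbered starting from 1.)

3

Every task that must follow task 19 has to come after it. Tracing all chains starting from task 19, those tasks are: task 1, task 17, task 7, task 29, task 39, task 36 — 6 in total.
So at least 6 tasks follow task 19, putting task 19 no later than position 3. That position is achievable by scheduling everything else first.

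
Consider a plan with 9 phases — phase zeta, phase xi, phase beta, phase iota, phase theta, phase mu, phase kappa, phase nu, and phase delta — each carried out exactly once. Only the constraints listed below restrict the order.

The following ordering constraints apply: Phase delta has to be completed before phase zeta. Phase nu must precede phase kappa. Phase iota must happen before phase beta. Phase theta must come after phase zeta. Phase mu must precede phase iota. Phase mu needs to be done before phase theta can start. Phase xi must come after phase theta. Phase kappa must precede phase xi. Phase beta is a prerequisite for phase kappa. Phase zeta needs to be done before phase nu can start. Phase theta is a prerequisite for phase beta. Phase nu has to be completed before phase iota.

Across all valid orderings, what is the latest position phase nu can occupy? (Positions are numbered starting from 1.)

5

Every phase that must follow phase nu has to come after it. Tracing all chains starting from phase nu, those phases are: phase xi, phase beta, phase iota, phase kappa — 4 in total.
So at least 4 phases follow phase nu, putting phase nu no later than position 5. That position is achievable by scheduling everything else first.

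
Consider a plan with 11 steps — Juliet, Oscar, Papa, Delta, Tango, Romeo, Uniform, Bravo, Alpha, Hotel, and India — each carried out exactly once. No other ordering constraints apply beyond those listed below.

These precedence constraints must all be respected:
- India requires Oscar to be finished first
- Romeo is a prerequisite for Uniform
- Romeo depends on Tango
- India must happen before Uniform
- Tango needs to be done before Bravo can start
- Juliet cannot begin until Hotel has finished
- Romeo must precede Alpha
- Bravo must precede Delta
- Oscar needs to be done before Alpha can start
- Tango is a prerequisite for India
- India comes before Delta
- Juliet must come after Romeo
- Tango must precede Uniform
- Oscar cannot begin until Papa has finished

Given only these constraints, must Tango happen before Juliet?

Tracing the constraints gives a chain: Tango → Romeo → Juliet.
Hence Tango necessarily comes before Juliet.

Yes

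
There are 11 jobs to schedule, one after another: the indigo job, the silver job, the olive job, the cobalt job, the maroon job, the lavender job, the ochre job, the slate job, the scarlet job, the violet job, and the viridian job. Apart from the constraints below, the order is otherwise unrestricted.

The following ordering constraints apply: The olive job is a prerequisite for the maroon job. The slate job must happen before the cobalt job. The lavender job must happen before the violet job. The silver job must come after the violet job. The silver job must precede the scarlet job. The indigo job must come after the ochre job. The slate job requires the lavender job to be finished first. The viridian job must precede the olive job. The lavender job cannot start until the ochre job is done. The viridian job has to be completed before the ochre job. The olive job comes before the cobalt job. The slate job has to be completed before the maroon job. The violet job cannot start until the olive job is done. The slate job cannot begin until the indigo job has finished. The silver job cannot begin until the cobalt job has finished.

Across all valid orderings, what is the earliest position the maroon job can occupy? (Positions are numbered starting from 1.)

Every job that must precede the maroon job has to come before it. Tracing all chains that end at the maroon job, those jobs are: the indigo job, the olive job, the lavender job, the ochre job, the slate job, the viridian job — 6 in total.
So at minimum 6 jobs come before the maroon job, putting the maroon job no earlier than position 7. That position is achievable by scheduling exactly those predecessors first.

7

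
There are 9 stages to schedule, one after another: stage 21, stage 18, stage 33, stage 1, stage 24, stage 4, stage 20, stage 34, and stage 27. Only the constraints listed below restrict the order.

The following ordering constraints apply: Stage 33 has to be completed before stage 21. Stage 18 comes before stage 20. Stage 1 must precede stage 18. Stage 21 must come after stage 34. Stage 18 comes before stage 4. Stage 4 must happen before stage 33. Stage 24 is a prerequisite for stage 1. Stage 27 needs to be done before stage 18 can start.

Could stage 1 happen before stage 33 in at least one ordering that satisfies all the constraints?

Yes

The constraints force stage 1 before stage 33, so yes — every valid ordering has stage 1 earlier.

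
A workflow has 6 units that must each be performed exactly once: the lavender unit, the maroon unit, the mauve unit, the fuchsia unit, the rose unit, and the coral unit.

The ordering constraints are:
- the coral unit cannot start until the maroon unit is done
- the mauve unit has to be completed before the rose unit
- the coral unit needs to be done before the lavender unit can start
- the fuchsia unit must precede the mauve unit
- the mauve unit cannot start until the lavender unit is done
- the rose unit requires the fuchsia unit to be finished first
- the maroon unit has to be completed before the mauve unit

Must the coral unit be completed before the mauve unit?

Following the dependencies: the coral unit → the lavender unit → the mauve unit.
That forces the coral unit before the mauve unit in every valid schedule.

Yes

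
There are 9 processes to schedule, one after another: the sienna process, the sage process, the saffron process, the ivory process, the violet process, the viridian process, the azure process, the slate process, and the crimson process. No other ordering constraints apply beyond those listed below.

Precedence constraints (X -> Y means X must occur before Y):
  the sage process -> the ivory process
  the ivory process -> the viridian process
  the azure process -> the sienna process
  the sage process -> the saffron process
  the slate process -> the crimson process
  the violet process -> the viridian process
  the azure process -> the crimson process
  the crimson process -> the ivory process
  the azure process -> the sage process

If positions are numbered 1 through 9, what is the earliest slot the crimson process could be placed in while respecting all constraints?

The processes that are forced before the crimson process, directly or transitively, are the azure process, the slate process. That's 2 processes.
So at minimum 2 processes come before the crimson process, putting the crimson process no earlier than position 3. That position is achievable by scheduling exactly those predecessors first.

3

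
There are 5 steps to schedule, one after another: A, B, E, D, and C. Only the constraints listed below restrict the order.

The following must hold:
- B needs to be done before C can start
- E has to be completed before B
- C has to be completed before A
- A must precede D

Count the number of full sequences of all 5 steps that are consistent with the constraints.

Only E has no prerequisites, so it must go first.
Continuing from there, at each step only one step has all its prerequisites placed, so the ordering is fully determined — there is exactly 1.

1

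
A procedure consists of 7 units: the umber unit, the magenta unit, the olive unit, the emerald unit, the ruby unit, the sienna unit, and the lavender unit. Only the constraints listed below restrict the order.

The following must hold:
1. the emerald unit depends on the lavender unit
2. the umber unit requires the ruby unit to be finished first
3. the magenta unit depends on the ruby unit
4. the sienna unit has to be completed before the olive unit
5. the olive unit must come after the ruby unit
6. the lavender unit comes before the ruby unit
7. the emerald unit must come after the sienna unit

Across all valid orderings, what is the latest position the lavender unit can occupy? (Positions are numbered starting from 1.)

2

Following every chain forward from the lavender unit, the units that must come later are the umber unit, the magenta unit, the olive unit, the emerald unit, the ruby unit — 5 of them.
So at least 5 units follow the lavender unit, putting the lavender unit no later than position 2. That position is achievable by scheduling everything else first.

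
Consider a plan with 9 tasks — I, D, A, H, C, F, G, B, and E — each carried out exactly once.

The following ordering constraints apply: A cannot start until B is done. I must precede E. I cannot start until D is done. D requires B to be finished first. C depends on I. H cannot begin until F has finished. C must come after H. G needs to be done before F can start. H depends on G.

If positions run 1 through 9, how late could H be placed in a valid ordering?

8

Following the constraints forward from H, its only required successor is C.
With 1 mandatory successor out of 9 tasks total, the latest slot for H is 9−1 = 8, and it's reachable by doing all non-successors before H.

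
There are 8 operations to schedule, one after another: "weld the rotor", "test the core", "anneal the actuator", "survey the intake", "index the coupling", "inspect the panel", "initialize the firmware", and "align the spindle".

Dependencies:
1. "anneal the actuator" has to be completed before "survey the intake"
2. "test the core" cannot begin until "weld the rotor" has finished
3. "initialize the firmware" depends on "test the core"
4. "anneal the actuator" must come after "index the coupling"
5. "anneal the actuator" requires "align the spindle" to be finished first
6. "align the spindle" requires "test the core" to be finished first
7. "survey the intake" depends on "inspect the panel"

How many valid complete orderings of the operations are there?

3 operations have no prerequisites ("weld the rotor", "index the coupling", "inspect the panel"), so any of them could come first.
Counting all ways to extend the partial order to a total order gives 122.

122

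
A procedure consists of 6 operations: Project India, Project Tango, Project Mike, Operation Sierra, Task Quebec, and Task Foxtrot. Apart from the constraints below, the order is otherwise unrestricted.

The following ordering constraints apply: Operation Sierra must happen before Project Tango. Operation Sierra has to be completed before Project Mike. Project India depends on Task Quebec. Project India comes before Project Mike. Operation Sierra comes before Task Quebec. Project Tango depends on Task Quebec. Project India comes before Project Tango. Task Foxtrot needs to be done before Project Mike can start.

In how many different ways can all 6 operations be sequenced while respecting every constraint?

2 operations have no prerequisites (Operation Sierra, Task Foxtrot), so any of them could come first.
Enumerating by repeatedly choosing an available operation (one whose prerequisites are all placed) gives 9 distinct complete orderings.

9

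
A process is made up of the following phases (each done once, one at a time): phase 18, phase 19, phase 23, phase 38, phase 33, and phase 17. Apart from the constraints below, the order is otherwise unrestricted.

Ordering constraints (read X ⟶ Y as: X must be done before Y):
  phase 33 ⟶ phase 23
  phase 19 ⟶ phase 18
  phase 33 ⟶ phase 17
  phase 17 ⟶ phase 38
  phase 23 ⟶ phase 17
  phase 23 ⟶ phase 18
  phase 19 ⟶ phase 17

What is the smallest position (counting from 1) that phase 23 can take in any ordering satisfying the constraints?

The only phase forced before phase 23 (directly or transitively) is phase 33.
With 1 mandatory predecessor, the earliest phase 23 can sit is position 1+1 = 2, and placing just that one first achieves it.

2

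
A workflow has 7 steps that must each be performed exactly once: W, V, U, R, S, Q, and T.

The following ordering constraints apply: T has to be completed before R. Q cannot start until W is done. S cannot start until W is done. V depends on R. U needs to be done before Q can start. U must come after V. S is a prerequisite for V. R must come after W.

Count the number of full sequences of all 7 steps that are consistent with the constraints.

5

2 steps have no prerequisites (W, T), so any of them could come first.
Enumerating by repeatedly choosing an available step (one whose prerequisites are all placed) gives 5 distinct complete orderings.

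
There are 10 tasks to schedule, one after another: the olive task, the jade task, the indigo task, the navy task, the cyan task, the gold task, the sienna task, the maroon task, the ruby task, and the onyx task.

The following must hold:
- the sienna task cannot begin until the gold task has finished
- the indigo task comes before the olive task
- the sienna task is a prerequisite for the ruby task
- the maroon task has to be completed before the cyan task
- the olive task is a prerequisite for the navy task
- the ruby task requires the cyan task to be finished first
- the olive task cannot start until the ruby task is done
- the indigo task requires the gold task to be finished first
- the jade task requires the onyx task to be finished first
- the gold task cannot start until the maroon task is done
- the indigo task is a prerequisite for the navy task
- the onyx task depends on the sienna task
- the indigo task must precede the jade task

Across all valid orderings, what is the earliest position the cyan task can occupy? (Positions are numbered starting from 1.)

Working backwards through the constraints from the cyan task, its only required predecessor is the maroon task.
With 1 mandatory predecessor, the earliest the cyan task can sit is position 1+1 = 2, and placing just that one first achieves it.

2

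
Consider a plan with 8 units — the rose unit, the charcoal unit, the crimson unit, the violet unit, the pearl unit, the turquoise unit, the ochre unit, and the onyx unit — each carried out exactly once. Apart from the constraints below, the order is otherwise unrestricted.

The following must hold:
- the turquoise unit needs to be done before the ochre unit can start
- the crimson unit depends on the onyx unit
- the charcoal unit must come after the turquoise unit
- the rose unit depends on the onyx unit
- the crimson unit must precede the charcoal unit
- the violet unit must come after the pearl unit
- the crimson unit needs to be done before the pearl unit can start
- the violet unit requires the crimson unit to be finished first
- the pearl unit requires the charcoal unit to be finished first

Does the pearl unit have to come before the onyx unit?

The constraints actually force the onyx unit before the pearl unit (via the onyx unit → the crimson unit → the pearl unit), not the other way around.
So the pearl unit never precedes the onyx unit.

No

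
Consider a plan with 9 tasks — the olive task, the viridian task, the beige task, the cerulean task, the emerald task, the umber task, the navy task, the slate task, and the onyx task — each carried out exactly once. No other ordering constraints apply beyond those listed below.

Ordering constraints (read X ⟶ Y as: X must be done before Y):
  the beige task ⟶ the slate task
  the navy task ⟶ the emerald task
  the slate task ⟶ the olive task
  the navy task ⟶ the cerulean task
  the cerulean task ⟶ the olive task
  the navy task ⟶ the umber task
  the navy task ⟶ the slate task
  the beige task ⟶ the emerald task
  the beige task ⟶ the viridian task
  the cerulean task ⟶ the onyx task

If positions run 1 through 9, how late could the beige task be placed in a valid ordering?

The tasks that are forced after the beige task, directly or by a chain of constraints, are the olive task, the viridian task, the emerald task, the slate task. That's 4 tasks.
So at least 4 tasks follow the beige task, putting the beige task no later than position 5. That position is achievable by scheduling everything else first.

5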